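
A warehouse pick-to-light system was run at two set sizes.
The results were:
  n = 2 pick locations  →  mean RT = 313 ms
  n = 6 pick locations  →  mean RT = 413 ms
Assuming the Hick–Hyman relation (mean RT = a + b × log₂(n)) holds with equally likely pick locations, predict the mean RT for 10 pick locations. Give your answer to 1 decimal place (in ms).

RT is linear in log₂ n, so two points fix the line:
  b = (413 − 313) / (log₂ 6 − log₂ 2) = 100 / (2.5850 − 1) = 63.093 ms/bit
  a = 313 − 63.093 × 1 = 249.907 ms
Then RT(10) = 249.907 + 63.093 × log₂ 10 = 249.907 + 63.093 × 3.3219 ≈ 459.497 ms.

459.5 ms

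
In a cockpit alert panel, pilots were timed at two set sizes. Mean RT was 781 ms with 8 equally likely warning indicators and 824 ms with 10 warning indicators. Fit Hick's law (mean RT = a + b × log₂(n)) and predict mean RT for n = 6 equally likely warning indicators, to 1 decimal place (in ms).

Fit slope and intercept:
  b = (824 − 781) / (log₂ 10 − log₂ 8) = 43 / (3.3219 − 3) = 133.570 ms/bit
  a = 781 − 133.570 × 3 = 380.289 ms
Then RT(6) = 380.289 + 133.570 × log₂ 6 = 380.289 + 133.570 × 2.5850 ≈ 725.563 ms.

725.6 ms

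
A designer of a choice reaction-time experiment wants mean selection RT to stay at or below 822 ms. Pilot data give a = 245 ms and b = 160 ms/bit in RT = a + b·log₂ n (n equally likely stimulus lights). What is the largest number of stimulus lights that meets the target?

Information budget: (822 − 245)/160 = 3.6063 bits, so n ≤ 2^3.6063 = 12.178 → at most 12.

12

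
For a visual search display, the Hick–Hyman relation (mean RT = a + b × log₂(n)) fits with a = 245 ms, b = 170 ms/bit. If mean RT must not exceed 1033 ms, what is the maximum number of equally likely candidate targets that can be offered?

170·log₂ n ≤ 1033 − 245 = 788, giving log₂ n ≤ 4.6353 and n ≤ 24.852. The largest whole number is 24.

24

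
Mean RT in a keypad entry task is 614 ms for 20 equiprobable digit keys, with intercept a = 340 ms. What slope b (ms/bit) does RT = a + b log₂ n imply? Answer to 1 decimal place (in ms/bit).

63.4 ms/bit

b = (614 − 340) / log₂(20) = 274 / 4.3219 = 63.398 ms/bit.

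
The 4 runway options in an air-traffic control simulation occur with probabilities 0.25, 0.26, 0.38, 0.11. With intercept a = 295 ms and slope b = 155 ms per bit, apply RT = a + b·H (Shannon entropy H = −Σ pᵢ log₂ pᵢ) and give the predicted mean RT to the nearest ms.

H = 0.25·log₂(1/0.25) + 0.26·log₂(1/0.26) + 0.38·log₂(1/0.38) + 0.11·log₂(1/0.11) = 1.8860 bits.
RT = 295 + 155 × 1.8860 = 587.33 ms.

587 ms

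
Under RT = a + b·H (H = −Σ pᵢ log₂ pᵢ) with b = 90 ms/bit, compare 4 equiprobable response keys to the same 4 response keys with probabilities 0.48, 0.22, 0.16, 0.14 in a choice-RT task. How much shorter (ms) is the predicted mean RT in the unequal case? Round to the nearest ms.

17 ms

The RT saving is b·ΔH. Equiprobable H₀ = log₂(4) = 2.0000 bits; with the given probabilities H = 1.8090 bits.
b·(H₀ − H) = 90 × (2.0000 − 1.8090) = 17.19 ms.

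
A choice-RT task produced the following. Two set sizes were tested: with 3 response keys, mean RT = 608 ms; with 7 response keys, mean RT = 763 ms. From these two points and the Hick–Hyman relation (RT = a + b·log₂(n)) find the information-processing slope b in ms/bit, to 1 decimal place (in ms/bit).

Slope: b = (763 − 608) / (log₂ 7 − log₂ 3) = 155/1.2224 = 126.801 ms/bit.

126.8 ms/bit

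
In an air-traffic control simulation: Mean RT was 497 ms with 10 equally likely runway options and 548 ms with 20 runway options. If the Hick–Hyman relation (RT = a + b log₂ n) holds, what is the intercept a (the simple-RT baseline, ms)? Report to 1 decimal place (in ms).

b = (RT₂ − RT₁)/(log₂ n₂ − log₂ n₁) = (548 − 497)/(4.3219 − 3.3219) = 51.000 ms/bit.
Intercept: a = 497 − 51.000·log₂(10) = 327.582 ms.

327.6 ms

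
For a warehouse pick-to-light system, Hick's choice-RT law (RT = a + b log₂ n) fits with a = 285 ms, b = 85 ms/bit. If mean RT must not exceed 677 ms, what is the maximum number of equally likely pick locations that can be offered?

24

Set 285 + 85·log₂ n ≤ 677 → log₂ n ≤ (677 − 285)/85 = 4.6118.
So n ≤ 2^4.6118 = 24.450; the largest integer n is 24.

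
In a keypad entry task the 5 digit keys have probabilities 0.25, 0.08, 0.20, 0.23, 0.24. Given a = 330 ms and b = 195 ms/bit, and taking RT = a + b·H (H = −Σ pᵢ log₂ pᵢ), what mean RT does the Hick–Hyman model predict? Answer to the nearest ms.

H = 0.25·log₂(1/0.25) + 0.08·log₂(1/0.08) + 0.20·log₂(1/0.20) + 0.23·log₂(1/0.23) + 0.24·log₂(1/0.24) = 2.2377 bits.
RT = 330 + 195 × 2.2377 = 766.35 ms.

766 ms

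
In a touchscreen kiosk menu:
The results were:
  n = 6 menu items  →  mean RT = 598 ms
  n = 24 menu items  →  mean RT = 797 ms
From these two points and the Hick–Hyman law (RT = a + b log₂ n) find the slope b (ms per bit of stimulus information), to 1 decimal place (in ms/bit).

Slope: b = (797 − 598) / (log₂ 24 − log₂ 6) = 199/2.0000 = 99.500 ms/bit.

99.5 ms/bit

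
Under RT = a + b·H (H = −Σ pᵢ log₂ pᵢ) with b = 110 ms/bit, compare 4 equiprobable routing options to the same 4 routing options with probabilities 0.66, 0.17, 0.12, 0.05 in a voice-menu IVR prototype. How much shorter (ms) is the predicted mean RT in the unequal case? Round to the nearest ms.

65 ms

Equiprobable entropy H₀ = log₂ 4 = 2.0000 bits.
Skewed entropy H = −Σ pᵢ log₂ pᵢ = 1.4134 bits.
ΔRT = b·(H₀ − H) = 110 × 0.5866 = 64.53 ms.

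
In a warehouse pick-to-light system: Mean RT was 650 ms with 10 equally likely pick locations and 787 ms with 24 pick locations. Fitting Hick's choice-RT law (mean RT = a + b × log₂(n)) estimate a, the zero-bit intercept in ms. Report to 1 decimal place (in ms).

b = (RT₂ − RT₁)/(log₂ n₂ − log₂ n₁) = (787 − 650)/(4.5850 − 3.3219) = 108.469 ms/bit.
Intercept: a = 650 − 108.469·log₂(10) = 289.674 ms.

289.7 ms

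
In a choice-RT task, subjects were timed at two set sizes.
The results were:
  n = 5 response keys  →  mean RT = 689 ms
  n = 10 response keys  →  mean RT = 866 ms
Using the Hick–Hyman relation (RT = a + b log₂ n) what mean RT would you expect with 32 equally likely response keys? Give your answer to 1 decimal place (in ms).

Fit slope and intercept:
  b = (866 − 689) / (log₂ 10 − log₂ 5) = 177 / (3.3219 − 2.3219) = 177.000 ms/bit
  a = 689 − 177.000 × 2.3219 = 278.019 ms
Then RT(32) = 278.019 + 177.000 × log₂ 32 = 278.019 + 177.000 × 5 ≈ 1163.019 ms.

1163.0 ms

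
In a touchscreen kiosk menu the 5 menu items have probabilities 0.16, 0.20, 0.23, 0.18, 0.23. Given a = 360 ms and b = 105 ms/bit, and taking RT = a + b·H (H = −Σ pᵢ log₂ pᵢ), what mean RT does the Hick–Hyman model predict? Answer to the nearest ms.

Entropy contributions −pᵢ log₂ pᵢ: 0.4230, 0.4644, 0.4877, 0.4453, 0.4877; sum H = 2.3080 bits.
RT = a + bH = 360 + 105·2.3080 = 602.34 ms.

602 ms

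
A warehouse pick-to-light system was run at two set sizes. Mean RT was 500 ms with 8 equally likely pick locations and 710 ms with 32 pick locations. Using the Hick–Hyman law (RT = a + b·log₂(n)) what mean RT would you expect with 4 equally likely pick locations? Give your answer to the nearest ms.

Fit slope and intercept:
  b = (710 − 500) / (log₂ 32 − log₂ 8) = 210 / (5 − 3) = 105 ms/bit
  a = 500 − 105 × 3 = 185 ms
Then RT(4) = 185 + 105 × log₂ 4 = 185 + 105 × 2 ≈ 395.000 ms.

395 ms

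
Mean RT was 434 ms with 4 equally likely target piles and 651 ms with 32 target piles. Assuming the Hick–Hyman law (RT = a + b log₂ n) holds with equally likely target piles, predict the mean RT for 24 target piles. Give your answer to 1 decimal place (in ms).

621.0 ms

With log₂ n on the abscissa the relation is linear; from the two conditions:
  b = (651 − 434) / (log₂ 32 − log₂ 4) = 217 / (5 − 2) = 72.333 ms/bit
  a = 434 − 72.333 × 2 = 289.333 ms
Then RT(24) = 289.333 + 72.333 × log₂ 24 = 289.333 + 72.333 × 4.5850 ≈ 620.979 ms.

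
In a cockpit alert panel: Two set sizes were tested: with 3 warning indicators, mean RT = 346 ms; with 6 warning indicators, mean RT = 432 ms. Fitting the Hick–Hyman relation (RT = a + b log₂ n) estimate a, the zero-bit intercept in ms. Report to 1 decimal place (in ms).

The slope on a log₂ axis is (432 − 346) / (2.5850 − 1.5850) = 86.000 ms/bit.
a = RT₁ − b·log₂ n₁ = 346 − 86.000 × 1.5850 = 209.693 ms.

209.7 ms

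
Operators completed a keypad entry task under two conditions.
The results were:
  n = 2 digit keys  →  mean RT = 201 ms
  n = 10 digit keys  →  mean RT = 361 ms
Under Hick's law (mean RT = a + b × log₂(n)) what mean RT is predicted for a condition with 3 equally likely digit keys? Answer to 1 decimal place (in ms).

241.3 ms

With log₂ n on the abscissa the relation is linear; from the two conditions:
  b = (361 − 201) / (log₂ 10 − log₂ 2) = 160 / (3.3219 − 1) = 68.908 ms/bit
  a = 201 − 68.908 × 1 = 132.092 ms
Then RT(3) = 132.092 + 68.908 × log₂ 3 = 132.092 + 68.908 × 1.5850 ≈ 241.309 ms.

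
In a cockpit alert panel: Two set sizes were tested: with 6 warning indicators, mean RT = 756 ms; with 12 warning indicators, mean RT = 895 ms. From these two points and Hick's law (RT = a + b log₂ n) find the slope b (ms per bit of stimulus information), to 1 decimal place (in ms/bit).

139.0 ms/bit

b = (RT₂ − RT₁)/(log₂ n₂ − log₂ n₁) = (895 − 756)/(3.5850 − 2.5850) = 139.000 ms/bit.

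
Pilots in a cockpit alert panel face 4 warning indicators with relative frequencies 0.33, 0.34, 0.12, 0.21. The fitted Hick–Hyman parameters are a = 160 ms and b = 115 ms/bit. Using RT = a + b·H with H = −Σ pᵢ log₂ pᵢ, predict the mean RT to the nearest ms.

Entropy contributions −pᵢ log₂ pᵢ: 0.5278, 0.5292, 0.3671, 0.4728; sum H = 1.8969 bits.
RT = a + bH = 160 + 115·1.8969 = 378.14 ms.

378 ms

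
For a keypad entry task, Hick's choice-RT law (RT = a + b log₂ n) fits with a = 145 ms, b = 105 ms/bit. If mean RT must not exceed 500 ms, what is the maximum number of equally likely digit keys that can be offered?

10

Set 145 + 105·log₂ n ≤ 500 → log₂ n ≤ (500 − 145)/105 = 3.3810.
So n ≤ 2^3.3810 = 10.418; the largest integer n is 10.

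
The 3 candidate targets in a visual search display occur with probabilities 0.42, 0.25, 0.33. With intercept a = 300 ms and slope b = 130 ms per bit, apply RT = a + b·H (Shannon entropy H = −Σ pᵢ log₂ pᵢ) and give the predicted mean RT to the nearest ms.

502 ms

H = 0.42·log₂(1/0.42) + 0.25·log₂(1/0.25) + 0.33·log₂(1/0.33) = 1.5535 bits.
RT = 300 + 130 × 1.5535 = 501.95 ms.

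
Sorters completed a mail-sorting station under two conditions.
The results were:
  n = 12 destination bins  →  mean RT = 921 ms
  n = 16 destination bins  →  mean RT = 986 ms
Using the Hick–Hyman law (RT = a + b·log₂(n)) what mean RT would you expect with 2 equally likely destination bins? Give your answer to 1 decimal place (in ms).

Solve the two-equation system in a and b:
  b = (986 − 921) / (log₂ 16 − log₂ 12) = 65 / (4 − 3.5850) = 156.612 ms/bit
  a = 921 − 156.612 × 3.5850 = 359.551 ms
Then RT(2) = 359.551 + 156.612 × log₂ 2 = 359.551 + 156.612 × 1 ≈ 516.163 ms.

516.2 ms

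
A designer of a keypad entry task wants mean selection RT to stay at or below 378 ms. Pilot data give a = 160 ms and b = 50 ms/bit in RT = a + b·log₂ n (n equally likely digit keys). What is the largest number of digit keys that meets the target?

Information budget: (378 − 160)/50 = 4.3600 bits, so n ≤ 2^4.3600 = 20.535 → at most 20.

20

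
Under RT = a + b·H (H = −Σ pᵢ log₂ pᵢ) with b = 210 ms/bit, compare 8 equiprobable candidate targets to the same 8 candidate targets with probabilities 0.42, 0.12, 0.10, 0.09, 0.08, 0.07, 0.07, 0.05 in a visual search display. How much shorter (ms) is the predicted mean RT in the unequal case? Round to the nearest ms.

88 ms

Equiprobable entropy H₀ = log₂ 8 = 3.0000 bits.
Skewed entropy H = −Σ pᵢ log₂ pᵢ = 2.5823 bits.
ΔRT = b·(H₀ − H) = 210 × 0.4177 = 87.72 ms.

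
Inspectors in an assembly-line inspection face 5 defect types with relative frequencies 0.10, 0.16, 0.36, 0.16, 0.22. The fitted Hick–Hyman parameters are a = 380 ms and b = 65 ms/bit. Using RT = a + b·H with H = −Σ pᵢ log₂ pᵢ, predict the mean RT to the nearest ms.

Entropy contributions −pᵢ log₂ pᵢ: 0.3322, 0.4230, 0.5306, 0.4230, 0.4806; sum H = 2.1894 bits.
RT = a + bH = 380 + 65·2.1894 = 522.31 ms.

522 ms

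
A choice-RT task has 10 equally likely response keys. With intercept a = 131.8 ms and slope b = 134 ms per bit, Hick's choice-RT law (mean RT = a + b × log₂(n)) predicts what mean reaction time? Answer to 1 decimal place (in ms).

576.9 ms

log₂(10) = 3.3219 bits, so RT = 131.8 + 134 × 3.3219 ≈ 576.938 ms.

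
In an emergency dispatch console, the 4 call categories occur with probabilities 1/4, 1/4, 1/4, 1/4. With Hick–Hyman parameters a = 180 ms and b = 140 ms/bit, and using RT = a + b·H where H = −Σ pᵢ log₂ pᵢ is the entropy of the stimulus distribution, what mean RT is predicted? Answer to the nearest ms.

H = −Σ pᵢ log₂ pᵢ = 0.25·2 + 0.25·2 + 0.25·2 + 0.25·2 = 2.000 bits.
RT = 180 + 140 × 2.000 = 460.00 ms.

460 ms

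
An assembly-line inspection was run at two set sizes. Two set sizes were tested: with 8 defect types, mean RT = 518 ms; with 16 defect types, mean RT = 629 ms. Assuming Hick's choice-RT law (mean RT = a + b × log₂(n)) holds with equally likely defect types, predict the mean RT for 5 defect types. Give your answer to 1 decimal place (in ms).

442.7 ms

Solve the two-equation system in a and b:
  b = (629 − 518) / (log₂ 16 − log₂ 8) = 111 / (4 − 3) = 111.000 ms/bit
  a = 518 − 111.000 × 3 = 185.000 ms
Then RT(5) = 185.000 + 111.000 × log₂ 5 = 185.000 + 111.000 × 2.3219 ≈ 442.734 ms.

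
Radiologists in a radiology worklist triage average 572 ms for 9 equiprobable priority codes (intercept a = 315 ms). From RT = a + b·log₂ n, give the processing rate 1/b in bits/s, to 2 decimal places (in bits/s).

Choice component = 572 − 315 = 257 ms over log₂(9) = 3.1699 bits.
b = 257 / 3.1699 = 81.074 ms/bit, so 1/b = 12.334 bits/s.

12.33 bits/s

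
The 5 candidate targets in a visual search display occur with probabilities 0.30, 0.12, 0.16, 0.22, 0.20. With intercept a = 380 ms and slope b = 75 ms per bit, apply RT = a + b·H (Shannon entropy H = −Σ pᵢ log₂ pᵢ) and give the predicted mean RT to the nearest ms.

Entropy contributions −pᵢ log₂ pᵢ: 0.5211, 0.3671, 0.4230, 0.4806, 0.4644; sum H = 2.2561 bits.
RT = a + bH = 380 + 75·2.2561 = 549.21 ms.

549 ms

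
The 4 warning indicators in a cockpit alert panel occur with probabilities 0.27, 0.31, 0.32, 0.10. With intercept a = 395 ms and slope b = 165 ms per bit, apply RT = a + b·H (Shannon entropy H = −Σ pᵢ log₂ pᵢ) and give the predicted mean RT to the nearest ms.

H = 0.27·log₂(1/0.27) + 0.31·log₂(1/0.31) + 0.32·log₂(1/0.32) + 0.10·log₂(1/0.10) = 1.8920 bits.
RT = 395 + 165 × 1.8920 = 707.19 ms.

707 ms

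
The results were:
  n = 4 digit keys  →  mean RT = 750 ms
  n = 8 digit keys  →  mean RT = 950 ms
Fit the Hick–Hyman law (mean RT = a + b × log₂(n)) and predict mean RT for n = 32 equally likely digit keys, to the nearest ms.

1350 ms

Fit slope and intercept:
  b = (950 − 750) / (log₂ 8 − log₂ 4) = 200 / (3 − 2) = 200 ms/bit
  a = 750 − 200 × 2 = 350 ms
Then RT(32) = 350 + 200 × log₂ 32 = 350 + 200 × 5 ≈ 1350.000 ms.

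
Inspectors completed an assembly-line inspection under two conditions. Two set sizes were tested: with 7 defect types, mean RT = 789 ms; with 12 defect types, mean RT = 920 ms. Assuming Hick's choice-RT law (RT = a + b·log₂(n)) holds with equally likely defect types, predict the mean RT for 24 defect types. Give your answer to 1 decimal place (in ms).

1088.5 ms

With log₂ n on the abscissa the relation is linear; from the two conditions:
  b = (920 − 789) / (log₂ 12 − log₂ 7) = 131 / (3.5850 − 2.8074) = 168.465 ms/bit
  a = 789 − 168.465 × 2.8074 = 316.058 ms
Then RT(24) = 316.058 + 168.465 × log₂ 24 = 316.058 + 168.465 × 4.5850 ≈ 1088.465 ms.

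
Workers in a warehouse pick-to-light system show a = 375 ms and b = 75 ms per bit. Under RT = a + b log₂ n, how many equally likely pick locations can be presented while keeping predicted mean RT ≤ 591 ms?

75·log₂ n ≤ 591 − 375 = 216, giving log₂ n ≤ 2.8800 and n ≤ 7.362. The largest whole number is 7.

7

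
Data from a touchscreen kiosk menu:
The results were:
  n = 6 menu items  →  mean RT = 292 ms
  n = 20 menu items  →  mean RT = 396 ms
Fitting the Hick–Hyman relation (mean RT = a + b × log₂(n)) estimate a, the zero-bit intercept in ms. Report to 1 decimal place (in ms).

137.2 ms

Slope: b = (396 − 292) / (log₂ 20 − log₂ 6) = 104/1.7370 = 59.875 ms/bit.
Intercept: a = 292 − 59.875·log₂(6) = 137.227 ms.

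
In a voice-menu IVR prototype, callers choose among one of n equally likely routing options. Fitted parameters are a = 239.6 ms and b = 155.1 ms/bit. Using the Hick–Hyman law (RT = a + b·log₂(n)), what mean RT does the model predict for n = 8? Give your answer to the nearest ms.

log₂(8) = 3 bits, so RT = 239.6 + 155.1 × 3 ≈ 704.900 ms.

705 ms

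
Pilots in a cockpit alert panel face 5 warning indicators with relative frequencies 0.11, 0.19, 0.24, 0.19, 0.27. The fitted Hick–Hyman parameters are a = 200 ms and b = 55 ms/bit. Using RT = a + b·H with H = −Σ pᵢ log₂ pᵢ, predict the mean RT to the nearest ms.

325 ms

Entropy contributions −pᵢ log₂ pᵢ: 0.3503, 0.4552, 0.4941, 0.4552, 0.5100; sum H = 2.2649 bits.
RT = a + bH = 200 + 55·2.2649 = 324.57 ms.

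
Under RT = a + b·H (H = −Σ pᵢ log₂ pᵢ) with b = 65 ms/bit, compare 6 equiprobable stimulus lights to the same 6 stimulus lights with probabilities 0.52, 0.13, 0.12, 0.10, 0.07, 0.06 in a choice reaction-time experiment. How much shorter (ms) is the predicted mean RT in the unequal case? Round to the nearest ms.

Equiprobable entropy H₀ = log₂ 6 = 2.5850 bits.
Skewed entropy H = −Σ pᵢ log₂ pᵢ = 2.0846 bits.
ΔRT = b·(H₀ − H) = 65 × 0.5004 = 32.53 ms.

33 ms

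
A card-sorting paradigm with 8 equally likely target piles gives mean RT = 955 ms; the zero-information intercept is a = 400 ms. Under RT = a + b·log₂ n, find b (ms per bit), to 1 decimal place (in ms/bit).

185.0 ms/bit

8 alternatives carry log₂ 8 = 3 bits; the choice cost is 955 − 400 = 555 ms, so b = 555/3 = 185.000 ms/bit.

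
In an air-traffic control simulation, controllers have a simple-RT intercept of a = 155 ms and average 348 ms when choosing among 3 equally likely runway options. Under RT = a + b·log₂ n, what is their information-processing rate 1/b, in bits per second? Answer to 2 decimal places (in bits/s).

8.21 bits/s

b = (348 − 155)/log₂ 3 = 193/1.5850 = 121.769 ms per bit = 0.12177 s/bit; the reciprocal is 8.212 bits/s.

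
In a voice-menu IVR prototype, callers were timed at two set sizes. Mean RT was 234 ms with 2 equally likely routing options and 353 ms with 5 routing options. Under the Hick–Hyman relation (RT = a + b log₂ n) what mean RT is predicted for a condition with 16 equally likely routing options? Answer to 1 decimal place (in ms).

504.1 ms

Fit slope and intercept:
  b = (353 − 234) / (log₂ 5 − log₂ 2) = 119 / (2.3219 − 1) = 90.020 ms/bit
  a = 234 − 90.020 × 1 = 143.980 ms
Then RT(16) = 143.980 + 90.020 × log₂ 16 = 143.980 + 90.020 × 4 ≈ 504.060 ms.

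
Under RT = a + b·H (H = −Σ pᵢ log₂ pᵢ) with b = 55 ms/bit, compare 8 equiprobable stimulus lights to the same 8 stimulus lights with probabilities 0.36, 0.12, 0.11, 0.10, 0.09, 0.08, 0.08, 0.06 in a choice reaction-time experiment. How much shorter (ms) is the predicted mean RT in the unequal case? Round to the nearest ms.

15 ms

The RT saving is b·ΔH. Equiprobable H₀ = log₂(8) = 3.0000 bits; with the given probabilities H = 2.7194 bits.
b·(H₀ − H) = 55 × (3.0000 − 2.7194) = 15.43 ms.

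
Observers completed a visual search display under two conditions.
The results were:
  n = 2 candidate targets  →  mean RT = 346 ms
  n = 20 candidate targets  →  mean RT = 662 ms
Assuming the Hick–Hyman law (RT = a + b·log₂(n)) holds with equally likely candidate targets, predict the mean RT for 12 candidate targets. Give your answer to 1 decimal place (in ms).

591.9 ms

RT is linear in log₂ n, so two points fix the line:
  b = (662 − 346) / (log₂ 20 − log₂ 2) = 316 / (4.3219 − 1) = 95.125 ms/bit
  a = 346 − 95.125 × 1 = 250.875 ms
Then RT(12) = 250.875 + 95.125 × log₂ 12 = 250.875 + 95.125 × 3.5850 ≈ 591.896 ms.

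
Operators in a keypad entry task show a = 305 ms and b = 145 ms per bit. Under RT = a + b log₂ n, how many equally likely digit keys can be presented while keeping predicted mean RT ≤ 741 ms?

8

Information budget: (741 − 305)/145 = 3.0069 bits, so n ≤ 2^3.0069 = 8.038 → at most 8.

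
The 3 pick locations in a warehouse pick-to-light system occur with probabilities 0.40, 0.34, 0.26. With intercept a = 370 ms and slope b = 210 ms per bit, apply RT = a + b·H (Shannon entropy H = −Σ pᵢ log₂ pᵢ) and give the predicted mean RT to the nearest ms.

H = 0.40·log₂(1/0.40) + 0.34·log₂(1/0.34) + 0.26·log₂(1/0.26) = 1.5632 bits.
RT = 370 + 210 × 1.5632 = 698.28 ms.

698 ms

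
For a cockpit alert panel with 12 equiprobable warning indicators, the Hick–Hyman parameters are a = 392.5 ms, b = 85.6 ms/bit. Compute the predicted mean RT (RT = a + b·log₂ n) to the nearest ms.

log₂(12) = 3.5850 bits, so RT = 392.5 + 85.6 × 3.5850 ≈ 699.373 ms.

699 ms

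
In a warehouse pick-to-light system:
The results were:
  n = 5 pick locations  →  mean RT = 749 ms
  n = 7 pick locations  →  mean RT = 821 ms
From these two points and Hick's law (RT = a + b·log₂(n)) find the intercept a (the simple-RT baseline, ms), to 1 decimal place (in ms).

404.6 ms

Slope: b = (821 − 749) / (log₂ 7 − log₂ 5) = 72/0.4854 = 148.323 ms/bit.
a = RT₁ − b·log₂ n₁ = 749 − 148.323 × 2.3219 = 404.604 ms.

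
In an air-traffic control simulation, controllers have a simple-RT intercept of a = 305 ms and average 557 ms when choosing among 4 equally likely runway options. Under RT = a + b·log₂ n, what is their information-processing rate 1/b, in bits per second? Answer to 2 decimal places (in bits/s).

7.94 bits/s

Choice component = 557 − 305 = 252 ms over log₂(4) = 2 bits.
b = 252 / 2 = 126.000 ms/bit, so 1/b = 7.937 bits/s.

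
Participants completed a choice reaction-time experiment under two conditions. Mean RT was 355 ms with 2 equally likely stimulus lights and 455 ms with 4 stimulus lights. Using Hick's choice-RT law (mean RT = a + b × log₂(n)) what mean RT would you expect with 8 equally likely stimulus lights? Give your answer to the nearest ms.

With log₂ n on the abscissa the relation is linear; from the two conditions:
  b = (455 − 355) / (log₂ 4 − log₂ 2) = 100 / (2 − 1) = 100 ms/bit
  a = 355 − 100 × 1 = 255 ms
Then RT(8) = 255 + 100 × log₂ 8 = 255 + 100 × 3 ≈ 555.000 ms.

555 ms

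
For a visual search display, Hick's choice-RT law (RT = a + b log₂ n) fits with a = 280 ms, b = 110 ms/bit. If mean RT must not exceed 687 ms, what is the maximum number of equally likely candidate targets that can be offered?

12

Information budget: (687 − 280)/110 = 3.7000 bits, so n ≤ 2^3.7000 = 12.996 → at most 12.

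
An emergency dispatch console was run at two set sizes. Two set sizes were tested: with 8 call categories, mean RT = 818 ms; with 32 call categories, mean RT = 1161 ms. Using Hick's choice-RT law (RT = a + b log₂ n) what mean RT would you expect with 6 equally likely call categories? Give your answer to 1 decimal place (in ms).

With log₂ n on the abscissa the relation is linear; from the two conditions:
  b = (1161 − 818) / (log₂ 32 − log₂ 8) = 343 / (5 − 3) = 171.500 ms/bit
  a = 818 − 171.500 × 3 = 303.500 ms
Then RT(6) = 303.500 + 171.500 × log₂ 6 = 303.500 + 171.500 × 2.5850 ≈ 746.821 ms.

746.8 ms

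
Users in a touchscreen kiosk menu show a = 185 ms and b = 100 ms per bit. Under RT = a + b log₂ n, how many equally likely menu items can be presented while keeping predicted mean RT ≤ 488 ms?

8

Set 185 + 100·log₂ n ≤ 488 → log₂ n ≤ (488 − 185)/100 = 3.0300.
So n ≤ 2^3.0300 = 8.168; the largest integer n is 8.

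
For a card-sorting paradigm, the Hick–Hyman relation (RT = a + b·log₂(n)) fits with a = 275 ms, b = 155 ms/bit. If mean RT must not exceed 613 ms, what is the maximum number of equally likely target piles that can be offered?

Information budget: (613 − 275)/155 = 2.1806 bits, so n ≤ 2^2.1806 = 4.534 → at most 4.

4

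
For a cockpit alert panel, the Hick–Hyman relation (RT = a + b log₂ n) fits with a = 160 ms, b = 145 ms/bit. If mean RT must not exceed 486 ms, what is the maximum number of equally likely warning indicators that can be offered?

4

Information budget: (486 − 160)/145 = 2.2483 bits, so n ≤ 2^2.2483 = 4.751 → at most 4.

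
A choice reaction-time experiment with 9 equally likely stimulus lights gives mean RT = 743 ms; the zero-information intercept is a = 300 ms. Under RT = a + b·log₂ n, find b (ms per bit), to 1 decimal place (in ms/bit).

9 alternatives carry log₂ 9 = 3.1699 bits; the choice cost is 743 − 300 = 443 ms, so b = 443/3.1699 = 139.751 ms/bit.

139.8 ms/bit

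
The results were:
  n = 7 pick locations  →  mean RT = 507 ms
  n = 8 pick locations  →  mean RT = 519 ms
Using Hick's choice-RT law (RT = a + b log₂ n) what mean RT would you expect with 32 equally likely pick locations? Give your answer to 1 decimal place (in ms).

643.6 ms

Fit slope and intercept:
  b = (519 − 507) / (log₂ 8 − log₂ 7) = 12 / (3 − 2.8074) = 62.291 ms/bit
  a = 507 − 62.291 × 2.8074 = 332.128 ms
Then RT(32) = 332.128 + 62.291 × log₂ 32 = 332.128 + 62.291 × 5 ≈ 643.581 ms.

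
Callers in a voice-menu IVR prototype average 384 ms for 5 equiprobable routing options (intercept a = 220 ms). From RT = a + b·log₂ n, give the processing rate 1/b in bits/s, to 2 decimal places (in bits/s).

b = (384 − 220)/log₂ 5 = 164/2.3219 = 70.631 ms per bit = 0.07063 s/bit; the reciprocal is 14.158 bits/s.

14.16 bits/s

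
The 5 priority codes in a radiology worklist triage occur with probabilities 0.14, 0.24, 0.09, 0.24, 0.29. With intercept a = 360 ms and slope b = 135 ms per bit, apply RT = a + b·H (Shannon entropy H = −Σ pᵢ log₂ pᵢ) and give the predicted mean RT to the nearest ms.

659 ms

H = 0.14·log₂(1/0.14) + 0.24·log₂(1/0.24) + 0.09·log₂(1/0.09) + 0.24·log₂(1/0.24) + 0.29·log₂(1/0.29) = 2.2159 bits.
RT = 360 + 135 × 2.2159 = 659.15 ms.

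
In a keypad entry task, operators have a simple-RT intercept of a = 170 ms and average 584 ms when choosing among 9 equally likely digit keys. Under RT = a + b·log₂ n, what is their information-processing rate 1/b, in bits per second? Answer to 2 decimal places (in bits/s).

7.66 bits/s

b = (584 − 170)/log₂ 9 = 414/3.1699 = 130.602 ms per bit = 0.13060 s/bit; the reciprocal is 7.657 bits/s.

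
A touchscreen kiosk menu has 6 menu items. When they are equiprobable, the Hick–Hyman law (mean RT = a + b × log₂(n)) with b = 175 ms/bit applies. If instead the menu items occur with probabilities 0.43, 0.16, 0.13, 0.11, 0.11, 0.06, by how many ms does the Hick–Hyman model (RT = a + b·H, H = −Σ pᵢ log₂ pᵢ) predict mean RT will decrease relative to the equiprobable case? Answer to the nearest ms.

The RT saving is b·ΔH. Equiprobable H₀ = log₂(6) = 2.5850 bits; with the given probabilities H = 2.2733 bits.
b·(H₀ − H) = 175 × (2.5850 − 2.2733) = 54.54 ms.

55 ms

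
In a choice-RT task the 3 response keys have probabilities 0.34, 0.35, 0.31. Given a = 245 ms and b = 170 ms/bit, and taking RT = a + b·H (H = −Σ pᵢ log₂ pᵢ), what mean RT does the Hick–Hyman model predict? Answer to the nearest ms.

514 ms

H = 0.34·log₂(1/0.34) + 0.35·log₂(1/0.35) + 0.31·log₂(1/0.31) = 1.5831 bits.
RT = 245 + 170 × 1.5831 = 514.12 ms.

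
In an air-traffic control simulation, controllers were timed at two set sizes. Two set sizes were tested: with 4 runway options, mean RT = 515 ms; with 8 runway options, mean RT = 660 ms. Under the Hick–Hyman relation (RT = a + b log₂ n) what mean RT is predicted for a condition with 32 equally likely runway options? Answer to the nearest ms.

Fit slope and intercept:
  b = (660 − 515) / (log₂ 8 − log₂ 4) = 145 / (3 − 2) = 145 ms/bit
  a = 515 − 145 × 2 = 225 ms
Then RT(32) = 225 + 145 × log₂ 32 = 225 + 145 × 5 ≈ 950.000 ms.

950 ms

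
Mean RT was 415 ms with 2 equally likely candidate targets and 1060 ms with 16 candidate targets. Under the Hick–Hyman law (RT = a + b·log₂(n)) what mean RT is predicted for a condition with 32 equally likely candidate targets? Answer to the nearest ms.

1275 ms

Fit slope and intercept:
  b = (1060 − 415) / (log₂ 16 − log₂ 2) = 645 / (4 − 1) = 215 ms/bit
  a = 415 − 215 × 1 = 200 ms
Then RT(32) = 200 + 215 × log₂ 32 = 200 + 215 × 5 ≈ 1275.000 ms.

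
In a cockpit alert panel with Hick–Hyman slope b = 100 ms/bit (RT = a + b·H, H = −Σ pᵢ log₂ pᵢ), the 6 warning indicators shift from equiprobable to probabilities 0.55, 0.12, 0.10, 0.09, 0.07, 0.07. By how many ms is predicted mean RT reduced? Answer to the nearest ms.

The RT saving is b·ΔH. Equiprobable H₀ = log₂(6) = 2.5850 bits; with the given probabilities H = 2.0234 bits.
b·(H₀ − H) = 100 × (2.5850 − 2.0234) = 56.16 ms.

56 ms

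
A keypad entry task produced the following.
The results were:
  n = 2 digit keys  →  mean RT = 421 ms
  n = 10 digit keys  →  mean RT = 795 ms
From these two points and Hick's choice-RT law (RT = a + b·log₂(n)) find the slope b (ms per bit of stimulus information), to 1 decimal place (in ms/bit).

Slope: b = (795 − 421) / (log₂ 10 − log₂ 2) = 374/2.3219 = 161.073 ms/bit.

161.1 ms/bit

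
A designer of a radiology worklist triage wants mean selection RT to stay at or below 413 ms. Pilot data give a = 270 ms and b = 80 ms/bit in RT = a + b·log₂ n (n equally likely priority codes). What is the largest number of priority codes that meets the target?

Information budget: (413 − 270)/80 = 1.7875 bits, so n ≤ 2^1.7875 = 3.452 → at most 3.

3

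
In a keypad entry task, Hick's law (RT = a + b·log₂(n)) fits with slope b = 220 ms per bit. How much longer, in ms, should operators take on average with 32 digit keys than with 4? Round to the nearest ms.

Only the slope matters, since a is common to both: ΔRT = b·log₂(n₂/n₁).
log₂(32) − log₂(4) = log₂(32/4) = log₂(8) = 3.
ΔRT = 220 × 3.0000 = 660.000 ms.

660 ms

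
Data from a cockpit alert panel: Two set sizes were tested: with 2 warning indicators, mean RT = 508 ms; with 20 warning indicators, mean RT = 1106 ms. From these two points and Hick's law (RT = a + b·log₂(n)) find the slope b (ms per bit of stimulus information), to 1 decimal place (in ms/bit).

180.0 ms/bit

b = (RT₂ − RT₁)/(log₂ n₂ − log₂ n₁) = (1106 − 508)/(4.3219 − 1) = 180.016 ms/bit.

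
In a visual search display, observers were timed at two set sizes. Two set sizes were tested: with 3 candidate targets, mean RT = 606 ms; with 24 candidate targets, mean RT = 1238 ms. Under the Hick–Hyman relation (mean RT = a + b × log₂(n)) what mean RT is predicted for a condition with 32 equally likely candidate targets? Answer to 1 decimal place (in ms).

1325.4 ms

RT is linear in log₂ n, so two points fix the line:
  b = (1238 − 606) / (log₂ 24 − log₂ 3) = 632 / (4.5850 − 1.5850) = 210.667 ms/bit
  a = 606 − 210.667 × 1.5850 = 272.101 ms
Then RT(32) = 272.101 + 210.667 × log₂ 32 = 272.101 + 210.667 × 5 ≈ 1325.435 ms.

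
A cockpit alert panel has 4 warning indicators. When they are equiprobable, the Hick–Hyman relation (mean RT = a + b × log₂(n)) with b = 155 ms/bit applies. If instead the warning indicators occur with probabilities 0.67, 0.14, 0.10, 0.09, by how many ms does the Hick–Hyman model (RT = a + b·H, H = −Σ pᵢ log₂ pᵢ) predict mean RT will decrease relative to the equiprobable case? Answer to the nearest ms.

88 ms

Equiprobable entropy H₀ = log₂ 4 = 2.0000 bits.
Skewed entropy H = −Σ pᵢ log₂ pᵢ = 1.4291 bits.
ΔRT = b·(H₀ − H) = 155 × 0.5709 = 88.50 ms.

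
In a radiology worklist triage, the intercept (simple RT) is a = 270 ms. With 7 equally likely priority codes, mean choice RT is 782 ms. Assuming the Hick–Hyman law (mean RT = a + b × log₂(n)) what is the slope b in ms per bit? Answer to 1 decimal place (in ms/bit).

182.4 ms/bit

b = (782 − 270) / log₂(7) = 512 / 2.8074 = 182.378 ms/bit.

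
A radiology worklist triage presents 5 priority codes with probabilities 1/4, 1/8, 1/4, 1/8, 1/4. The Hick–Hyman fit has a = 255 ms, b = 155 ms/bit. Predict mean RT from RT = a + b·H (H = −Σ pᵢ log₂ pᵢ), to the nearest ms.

604 ms

Each term −pᵢ log₂ pᵢ: 0.25·2 + 0.125·3 + 0.25·2 + 0.125·3 + 0.25·2; summed, H = 2.250 bits.
Mean RT = a + bH = 255 + 155·2.250 = 603.75 ms.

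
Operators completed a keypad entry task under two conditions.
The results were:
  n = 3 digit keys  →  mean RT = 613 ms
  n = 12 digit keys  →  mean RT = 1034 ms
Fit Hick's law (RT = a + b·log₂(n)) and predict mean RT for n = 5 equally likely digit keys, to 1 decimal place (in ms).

With log₂ n on the abscissa the relation is linear; from the two conditions:
  b = (1034 − 613) / (log₂ 12 − log₂ 3) = 421 / (3.5850 − 1.5850) = 210.500 ms/bit
  a = 613 − 210.500 × 1.5850 = 279.365 ms
Then RT(5) = 279.365 + 210.500 × log₂ 5 = 279.365 + 210.500 × 2.3219 ≈ 768.131 ms.

768.1 ms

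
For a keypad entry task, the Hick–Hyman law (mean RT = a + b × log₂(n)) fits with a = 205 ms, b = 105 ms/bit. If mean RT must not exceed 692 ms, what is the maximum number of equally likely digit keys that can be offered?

Set 205 + 105·log₂ n ≤ 692 → log₂ n ≤ (692 − 205)/105 = 4.6381.
So n ≤ 2^4.6381 = 24.900; the largest integer n is 24.

24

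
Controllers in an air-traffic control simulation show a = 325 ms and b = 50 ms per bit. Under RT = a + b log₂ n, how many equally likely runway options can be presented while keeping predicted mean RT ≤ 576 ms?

Set 325 + 50·log₂ n ≤ 576 → log₂ n ≤ (576 − 325)/50 = 5.0200.
So n ≤ 2^5.0200 = 32.447; the largest integer n is 32.

32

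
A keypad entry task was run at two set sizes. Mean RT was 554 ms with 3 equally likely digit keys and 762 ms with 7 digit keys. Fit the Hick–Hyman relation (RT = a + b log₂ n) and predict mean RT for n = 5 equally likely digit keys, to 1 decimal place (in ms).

RT is linear in log₂ n, so two points fix the line:
  b = (762 − 554) / (log₂ 7 − log₂ 3) = 208 / (2.8074 − 1.5850) = 170.158 ms/bit
  a = 554 − 170.158 × 1.5850 = 284.306 ms
Then RT(5) = 284.306 + 170.158 × log₂ 5 = 284.306 + 170.158 × 2.3219 ≈ 679.401 ms.

679.4 ms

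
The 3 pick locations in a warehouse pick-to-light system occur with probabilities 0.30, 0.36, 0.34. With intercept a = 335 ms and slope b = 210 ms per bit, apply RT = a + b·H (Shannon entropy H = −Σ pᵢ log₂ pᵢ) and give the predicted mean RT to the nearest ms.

667 ms

H = 0.30·log₂(1/0.30) + 0.36·log₂(1/0.36) + 0.34·log₂(1/0.34) = 1.5809 bits.
RT = 335 + 210 × 1.5809 = 666.98 ms.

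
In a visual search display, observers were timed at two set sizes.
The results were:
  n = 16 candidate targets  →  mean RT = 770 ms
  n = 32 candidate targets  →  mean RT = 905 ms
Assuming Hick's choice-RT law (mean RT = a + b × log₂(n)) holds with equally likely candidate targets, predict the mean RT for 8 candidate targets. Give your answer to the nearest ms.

635 ms

RT is linear in log₂ n, so two points fix the line:
  b = (905 − 770) / (log₂ 32 − log₂ 16) = 135 / (5 − 4) = 135 ms/bit
  a = 770 − 135 × 4 = 230 ms
Then RT(8) = 230 + 135 × log₂ 8 = 230 + 135 × 3 ≈ 635.000 ms.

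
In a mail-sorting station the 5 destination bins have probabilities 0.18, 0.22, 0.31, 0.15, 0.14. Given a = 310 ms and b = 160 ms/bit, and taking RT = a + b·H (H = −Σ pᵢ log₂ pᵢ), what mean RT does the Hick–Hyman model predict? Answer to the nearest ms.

671 ms

Entropy contributions −pᵢ log₂ pᵢ: 0.4453, 0.4806, 0.5238, 0.4105, 0.3971; sum H = 2.2573 bits.
RT = a + bH = 310 + 160·2.2573 = 671.17 ms.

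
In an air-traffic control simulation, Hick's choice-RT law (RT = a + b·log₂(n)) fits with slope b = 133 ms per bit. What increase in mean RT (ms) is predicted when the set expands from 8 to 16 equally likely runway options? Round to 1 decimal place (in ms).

133.0 ms

Only the slope matters, since a is common to both: ΔRT = b·log₂(n₂/n₁).
log₂(16) − log₂(8) = log₂(16/8) = log₂(2) = 1.
ΔRT = 133 × 1.0000 = 133.000 ms.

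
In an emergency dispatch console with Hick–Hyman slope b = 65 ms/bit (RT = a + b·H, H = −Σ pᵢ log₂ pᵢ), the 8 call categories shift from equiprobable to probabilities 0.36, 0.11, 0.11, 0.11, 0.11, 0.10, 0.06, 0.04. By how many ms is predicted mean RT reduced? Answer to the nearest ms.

20 ms

The RT saving is b·ΔH. Equiprobable H₀ = log₂(8) = 3.0000 bits; with the given probabilities H = 2.6932 bits.
b·(H₀ − H) = 65 × (3.0000 − 2.6932) = 19.94 ms.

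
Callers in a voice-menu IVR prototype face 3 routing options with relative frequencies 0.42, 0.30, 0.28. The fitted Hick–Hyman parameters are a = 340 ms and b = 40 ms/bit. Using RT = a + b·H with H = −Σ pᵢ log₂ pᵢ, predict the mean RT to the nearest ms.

Entropy contributions −pᵢ log₂ pᵢ: 0.5256, 0.5211, 0.5142; sum H = 1.5610 bits.
RT = a + bH = 340 + 40·1.5610 = 402.44 ms.

402 ms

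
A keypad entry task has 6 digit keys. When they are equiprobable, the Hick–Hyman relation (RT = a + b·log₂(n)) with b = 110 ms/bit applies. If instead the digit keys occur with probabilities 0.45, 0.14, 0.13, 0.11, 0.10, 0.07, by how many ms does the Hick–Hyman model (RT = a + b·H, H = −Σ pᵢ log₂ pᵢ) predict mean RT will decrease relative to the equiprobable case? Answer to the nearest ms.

37 ms

The RT saving is b·ΔH. Equiprobable H₀ = log₂(6) = 2.5850 bits; with the given probabilities H = 2.2492 bits.
b·(H₀ − H) = 110 × (2.5850 − 2.2492) = 36.93 ms.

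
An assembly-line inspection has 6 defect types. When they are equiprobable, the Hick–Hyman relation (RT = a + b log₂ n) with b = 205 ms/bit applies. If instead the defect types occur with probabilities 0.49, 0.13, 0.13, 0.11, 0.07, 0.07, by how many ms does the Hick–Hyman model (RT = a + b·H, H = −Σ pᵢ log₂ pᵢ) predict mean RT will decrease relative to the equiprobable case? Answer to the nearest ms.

Equiprobable entropy H₀ = log₂ 6 = 2.5850 bits.
Skewed entropy H = −Σ pᵢ log₂ pᵢ = 2.1570 bits.
ΔRT = b·(H₀ − H) = 205 × 0.4280 = 87.74 ms.

88 ms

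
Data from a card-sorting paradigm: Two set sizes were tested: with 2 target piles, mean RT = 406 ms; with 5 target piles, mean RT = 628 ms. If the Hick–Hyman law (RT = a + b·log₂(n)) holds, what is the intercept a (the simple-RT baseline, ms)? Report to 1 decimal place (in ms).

238.1 ms

b = (RT₂ − RT₁)/(log₂ n₂ − log₂ n₁) = (628 − 406)/(2.3219 − 1) = 167.937 ms/bit.
a = RT₁ − b·log₂ n₁ = 406 − 167.937 × 1 = 238.063 ms.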